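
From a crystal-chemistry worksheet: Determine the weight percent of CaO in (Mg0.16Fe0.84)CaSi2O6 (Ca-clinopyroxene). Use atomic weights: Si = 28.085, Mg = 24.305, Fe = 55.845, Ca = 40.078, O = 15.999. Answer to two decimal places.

Molar mass of (Mg0.16Fe0.84)CaSi2O6 = 0.16*24.305 + 0.84*55.845 + 1*40.078 + 2*28.085 + 6*15.999 = 243.041 g/mol.
Each formula unit contains 1 Ca, equivalent to 1/1 = 1.0000 mol CaO.
M(CaO) = 1×40.078 + 1×15.999 = 56.077 g/mol.
Mass of CaO per formula unit = 1.0000 × 56.077 = 56.077 g.
CaO wt% = 56.077 / 243.041 × 100 = 23.07%.

23.07 wt%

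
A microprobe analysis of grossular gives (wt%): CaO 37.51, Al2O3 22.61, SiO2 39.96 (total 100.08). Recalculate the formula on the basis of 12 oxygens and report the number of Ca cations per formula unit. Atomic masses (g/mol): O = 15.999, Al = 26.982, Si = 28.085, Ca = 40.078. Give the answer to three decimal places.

CaO: 37.51/56.077 = 0.66890 mol → 0.66890 mol Ca, 0.66890 mol O.
Al2O3: 22.61/101.961 = 0.22175 mol → 0.44350 mol Al, 0.66525 mol O.
SiO2: 39.96/60.083 = 0.66508 mol → 0.66508 mol Si, 1.33016 mol O.
Total oxygen = 2.66431 mol. Normalization factor = 12/2.66431 = 4.50398.
Ca per 12 O = 0.66890 × 4.50398 = 3.013.

3.013 Ca apfu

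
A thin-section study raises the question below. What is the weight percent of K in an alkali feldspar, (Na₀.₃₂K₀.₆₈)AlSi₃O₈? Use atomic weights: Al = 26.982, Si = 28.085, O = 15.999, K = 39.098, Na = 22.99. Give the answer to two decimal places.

Formula mass = 0.32×22.99 + 0.68×39.098 + 1×26.982 + 3×28.085 + 8×15.999 = 273.172 g/mol, of which 26.587 g is K.
So K makes up 26.587/273.172 = 0.0973 of the mass, i.e. 9.73%.

9.73 wt%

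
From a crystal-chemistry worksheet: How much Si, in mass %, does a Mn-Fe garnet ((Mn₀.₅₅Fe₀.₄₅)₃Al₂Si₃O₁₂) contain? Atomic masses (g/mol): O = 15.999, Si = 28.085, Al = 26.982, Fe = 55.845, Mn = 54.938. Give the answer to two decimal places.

16.98 mass %

Formula mass = 1.65×54.938 + 1.35×55.845 + 2×26.982 + 3×28.085 + 12×15.999 = 496.245 g/mol, of which 84.255 g is Si.
So Si makes up 84.255/496.245 = 0.1698 of the mass, i.e. 16.98%.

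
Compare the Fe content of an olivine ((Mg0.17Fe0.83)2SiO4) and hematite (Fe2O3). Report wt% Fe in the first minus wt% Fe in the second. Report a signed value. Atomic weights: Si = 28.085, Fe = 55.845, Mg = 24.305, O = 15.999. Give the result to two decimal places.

-21.92 percentage points

Fe in (Mg0.17Fe0.83)2SiO4: molar mass 193.047 g/mol; 1.66×55.845 = 92.703 g → 48.02 wt%.
Fe in Fe2O3: molar mass 159.687 g/mol; 2×55.845 = 111.690 g → 69.94 wt%.
Difference = 48.02 − 69.94 = -21.92 percentage points.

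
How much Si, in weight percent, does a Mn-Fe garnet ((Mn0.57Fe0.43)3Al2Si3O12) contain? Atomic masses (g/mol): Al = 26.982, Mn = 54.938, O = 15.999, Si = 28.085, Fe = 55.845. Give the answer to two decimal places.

16.98 weight percent

Molar mass of (Mn0.57Fe0.43)3Al2Si3O12: 1.71×54.938 + 1.29×55.845 + 2×26.982 + 3×28.085 + 12×15.999 = 496.191 g/mol.
Mass of Si per formula unit: 3 × 28.085 = 84.255 g.
Weight fraction Si = 84.255 / 496.191 = 0.1698.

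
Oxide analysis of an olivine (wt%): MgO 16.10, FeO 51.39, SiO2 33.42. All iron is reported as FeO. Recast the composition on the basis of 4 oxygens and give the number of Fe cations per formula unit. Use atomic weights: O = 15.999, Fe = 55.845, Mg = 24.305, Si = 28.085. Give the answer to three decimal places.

1.285 Fe apfu

MgO (M=40.304): mol = 0.39946; Mg = 0.39946, O = 0.39946.
FeO (M=71.844): mol = 0.71530; Fe = 0.71530, O = 0.71530.
SiO2 (M=60.083): mol = 0.55623; Si = 0.55623, O = 1.11246.
ΣO = 2.22722; factor = 4/ΣO = 1.79596.
Fe apfu = 0.71530 × 1.79596 = 1.285.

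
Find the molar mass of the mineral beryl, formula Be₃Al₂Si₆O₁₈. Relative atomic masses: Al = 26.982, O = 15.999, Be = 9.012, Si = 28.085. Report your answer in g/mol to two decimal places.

The formula mass is the sum 3*9.012 + 2*26.982 + 6*28.085 + 18*15.999.

537.49 g/mol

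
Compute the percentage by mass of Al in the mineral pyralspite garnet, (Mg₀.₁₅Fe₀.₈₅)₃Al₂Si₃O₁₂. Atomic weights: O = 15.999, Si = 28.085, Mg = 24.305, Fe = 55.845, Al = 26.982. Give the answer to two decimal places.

M((Mg₀.₁₅Fe₀.₈₅)₃Al₂Si₃O₁₂) = 483.549 g/mol.
Al contributes 2 × 26.982 = 53.964 g per mole.
53.964/483.549 = 0.1116 → 11.16%.

11.16 weight percent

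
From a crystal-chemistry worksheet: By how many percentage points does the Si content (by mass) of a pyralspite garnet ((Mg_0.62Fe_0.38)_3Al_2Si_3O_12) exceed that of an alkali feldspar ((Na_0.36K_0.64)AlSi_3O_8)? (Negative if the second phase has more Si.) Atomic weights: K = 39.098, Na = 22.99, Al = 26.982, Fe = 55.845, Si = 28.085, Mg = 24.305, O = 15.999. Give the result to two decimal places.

-11.73 percentage points

First mineral: 84.255 g Si in 439.078 g formula = 19.19 wt% Si.
Second mineral: 84.255 g Si in 272.528 g formula = 30.92 wt% Si.
19.19% − 30.92% gives a difference of -11.73 percentage points.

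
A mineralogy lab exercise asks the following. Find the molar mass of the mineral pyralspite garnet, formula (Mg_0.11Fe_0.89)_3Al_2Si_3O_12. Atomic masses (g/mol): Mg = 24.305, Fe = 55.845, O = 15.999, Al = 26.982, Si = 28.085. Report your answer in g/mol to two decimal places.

The formula mass is the sum 0.33·24.305 + 2.67·55.845 + 2·26.982 + 3·28.085 + 12·15.999.

487.33 g/mol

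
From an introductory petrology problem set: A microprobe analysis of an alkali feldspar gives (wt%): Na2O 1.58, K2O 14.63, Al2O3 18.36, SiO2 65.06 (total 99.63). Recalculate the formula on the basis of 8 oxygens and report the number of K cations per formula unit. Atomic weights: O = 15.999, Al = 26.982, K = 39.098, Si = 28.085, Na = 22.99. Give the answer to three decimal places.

0.861 K apfu

Na2O (M=61.979): mol = 0.02549; Na = 0.05098, O = 0.02549.
K2O (M=94.195): mol = 0.15532; K = 0.31064, O = 0.15532.
Al2O3 (M=101.961): mol = 0.18007; Al = 0.36014, O = 0.54021.
SiO2 (M=60.083): mol = 1.08284; Si = 1.08284, O = 2.16568.
ΣO = 2.88670; factor = 8/ΣO = 2.77133.
K apfu = 0.31064 × 2.77133 = 0.861.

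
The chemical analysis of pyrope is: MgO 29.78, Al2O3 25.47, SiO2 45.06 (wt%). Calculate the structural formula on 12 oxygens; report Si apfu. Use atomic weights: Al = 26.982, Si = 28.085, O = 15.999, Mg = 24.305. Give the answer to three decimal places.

MgO (M=40.304): mol = 0.73888; Mg = 0.73888, O = 0.73888.
Al2O3 (M=101.961): mol = 0.24980; Al = 0.49960, O = 0.74940.
SiO2 (M=60.083): mol = 0.74996; Si = 0.74996, O = 1.49992.
ΣO = 2.98820; factor = 12/ΣO = 4.01580.
Si apfu = 0.74996 × 4.01580 = 3.012.

3.012 Si apfu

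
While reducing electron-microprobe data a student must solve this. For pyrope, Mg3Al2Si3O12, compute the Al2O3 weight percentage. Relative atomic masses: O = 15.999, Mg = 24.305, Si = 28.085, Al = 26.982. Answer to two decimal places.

25.29 wt%

Molar mass of Mg3Al2Si3O12 = 3*24.305 + 2*26.982 + 3*28.085 + 12*15.999 = 403.122 g/mol.
Each formula unit contains 2 Al, equivalent to 2/2 = 1.0000 mol Al2O3.
M(Al2O3) = 2×26.982 + 3×15.999 = 101.961 g/mol.
Mass of Al2O3 per formula unit = 1.0000 × 101.961 = 101.961 g.
Al2O3 wt% = 101.961 / 403.122 × 100 = 25.29%.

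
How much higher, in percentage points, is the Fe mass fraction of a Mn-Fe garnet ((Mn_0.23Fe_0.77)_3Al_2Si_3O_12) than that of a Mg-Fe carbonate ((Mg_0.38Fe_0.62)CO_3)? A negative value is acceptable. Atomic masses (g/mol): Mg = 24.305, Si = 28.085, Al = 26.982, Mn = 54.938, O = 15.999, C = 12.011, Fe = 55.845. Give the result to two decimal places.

M((Mn_0.23Fe_0.77)_3Al_2Si_3O_12) = 497.116 g/mol, so wt% Fe = 129.002/497.116 × 100 = 25.95%.
M((Mg_0.38Fe_0.62)CO_3) = 103.868 g/mol, so wt% Fe = 34.624/103.868 × 100 = 33.33%.
25.95 − 33.33 = -7.38 pp.

-7.38 percentage points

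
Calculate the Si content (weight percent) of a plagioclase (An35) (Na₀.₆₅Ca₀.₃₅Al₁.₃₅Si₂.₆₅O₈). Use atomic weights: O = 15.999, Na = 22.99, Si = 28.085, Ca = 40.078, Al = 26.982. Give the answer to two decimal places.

27.79 weight percent

Formula mass = 0.65·22.99 + 0.35·40.078 + 1.35·26.982 + 2.65·28.085 + 8·15.999 = 267.814 g/mol, of which 74.425 g is Si.
So Si makes up 74.425/267.814 = 0.2779 of the mass, i.e. 27.79%.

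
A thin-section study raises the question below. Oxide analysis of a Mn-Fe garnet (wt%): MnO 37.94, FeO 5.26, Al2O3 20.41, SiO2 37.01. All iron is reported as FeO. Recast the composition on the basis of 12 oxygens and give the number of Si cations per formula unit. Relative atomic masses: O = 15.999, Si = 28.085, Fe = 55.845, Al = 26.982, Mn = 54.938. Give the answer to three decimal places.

MnO: 37.94/70.937 = 0.53484 mol → 0.53484 mol Mn, 0.53484 mol O.
FeO: 5.26/71.844 = 0.07321 mol → 0.07321 mol Fe, 0.07321 mol O.
Al2O3: 20.41/101.961 = 0.20017 mol → 0.40034 mol Al, 0.60051 mol O.
SiO2: 37.01/60.083 = 0.61598 mol → 0.61598 mol Si, 1.23196 mol O.
Total oxygen = 2.44052 mol. Normalization factor = 12/2.44052 = 4.91698.
Si per 12 O = 0.61598 × 4.91698 = 3.029.

3.029 Si apfu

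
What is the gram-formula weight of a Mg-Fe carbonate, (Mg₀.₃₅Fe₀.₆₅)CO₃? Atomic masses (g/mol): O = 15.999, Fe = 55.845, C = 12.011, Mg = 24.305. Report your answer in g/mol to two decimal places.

M = 0.35×24.305 + 0.65×55.845 + 1×12.011 + 3×15.999

104.81 g/mol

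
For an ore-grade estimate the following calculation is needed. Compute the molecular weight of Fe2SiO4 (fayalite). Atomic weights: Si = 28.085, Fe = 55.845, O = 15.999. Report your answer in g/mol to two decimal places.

Fe: 2 × 55.845 = 111.6900
Si: 1 × 28.085 = 28.0850
O: 4 × 15.999 = 63.9960
Summing the contributions gives the formula mass.

203.77 g/mol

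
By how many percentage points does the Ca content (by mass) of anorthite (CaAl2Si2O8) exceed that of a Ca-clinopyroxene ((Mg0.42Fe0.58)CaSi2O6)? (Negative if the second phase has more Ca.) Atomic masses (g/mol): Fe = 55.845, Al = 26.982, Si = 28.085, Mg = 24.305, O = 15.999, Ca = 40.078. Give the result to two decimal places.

-2.66 percentage points

M(CaAl2Si2O8) = 278.204 g/mol, so wt% Ca = 40.078/278.204 × 100 = 14.41%.
M((Mg0.42Fe0.58)CaSi2O6) = 234.840 g/mol, so wt% Ca = 40.078/234.840 × 100 = 17.07%.
14.41 − 17.07 = -2.66 pp.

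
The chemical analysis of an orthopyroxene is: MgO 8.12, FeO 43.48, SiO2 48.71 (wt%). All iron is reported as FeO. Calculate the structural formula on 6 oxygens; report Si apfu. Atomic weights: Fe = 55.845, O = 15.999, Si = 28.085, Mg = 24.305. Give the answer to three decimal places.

2.003 Si apfu

MgO (M=40.304): mol = 0.20147; Mg = 0.20147, O = 0.20147.
FeO (M=71.844): mol = 0.60520; Fe = 0.60520, O = 0.60520.
SiO2 (M=60.083): mol = 0.81071; Si = 0.81071, O = 1.62142.
ΣO = 2.42809; factor = 6/ΣO = 2.47108.
Si apfu = 0.81071 × 2.47108 = 2.003.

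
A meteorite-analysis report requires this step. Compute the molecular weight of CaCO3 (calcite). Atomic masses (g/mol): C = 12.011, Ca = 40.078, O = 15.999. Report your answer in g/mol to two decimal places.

M = 1·40.078 + 1·12.011 + 3·15.999

100.09 g/mol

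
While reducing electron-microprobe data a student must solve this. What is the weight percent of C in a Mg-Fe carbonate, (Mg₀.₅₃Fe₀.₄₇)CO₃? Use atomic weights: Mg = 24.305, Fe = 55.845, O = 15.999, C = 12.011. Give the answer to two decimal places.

12.12 weight percent

M((Mg₀.₅₃Fe₀.₄₇)CO₃) = 99.137 g/mol.
C contributes 1 × 12.011 = 12.011 g per mole.
12.011/99.137 = 0.1212 → 12.12%.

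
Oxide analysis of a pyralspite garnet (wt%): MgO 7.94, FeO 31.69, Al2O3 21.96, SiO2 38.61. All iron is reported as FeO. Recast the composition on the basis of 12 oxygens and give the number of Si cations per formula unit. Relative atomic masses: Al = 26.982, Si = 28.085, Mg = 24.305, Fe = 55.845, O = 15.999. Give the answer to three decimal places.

3.001 Si apfu

7.94 wt% MgO ÷ 40.304 g/mol = 0.19700 mol, giving 0.19700 Mg and 0.19700 O.
31.69 wt% FeO ÷ 71.844 g/mol = 0.44109 mol, giving 0.44109 Fe and 0.44109 O.
21.96 wt% Al2O3 ÷ 101.961 g/mol = 0.21538 mol, giving 0.43076 Al and 0.64614 O.
38.61 wt% SiO2 ÷ 60.083 g/mol = 0.64261 mol, giving 0.64261 Si and 1.28522 O.
Oxygen sums to 2.56945; scaling by 12/2.56945 = 4.67026 puts the formula on 12 O.
Si: 0.64261 × 4.67026 = 3.001 atoms per formula unit.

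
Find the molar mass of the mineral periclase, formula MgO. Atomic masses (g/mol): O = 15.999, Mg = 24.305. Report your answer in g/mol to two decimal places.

The formula mass is the sum 1×24.305 + 1×15.999.

40.30 g/mol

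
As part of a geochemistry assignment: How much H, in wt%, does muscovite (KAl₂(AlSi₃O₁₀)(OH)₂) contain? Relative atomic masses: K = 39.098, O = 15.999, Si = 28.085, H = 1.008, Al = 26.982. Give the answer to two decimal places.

0.51 wt%

Formula mass = 1*39.098 + 3*26.982 + 3*28.085 + 12*15.999 + 2*1.008 = 398.303 g/mol, of which 2.016 g is H.
So H makes up 2.016/398.303 = 0.0051 of the mass, i.e. 0.51%.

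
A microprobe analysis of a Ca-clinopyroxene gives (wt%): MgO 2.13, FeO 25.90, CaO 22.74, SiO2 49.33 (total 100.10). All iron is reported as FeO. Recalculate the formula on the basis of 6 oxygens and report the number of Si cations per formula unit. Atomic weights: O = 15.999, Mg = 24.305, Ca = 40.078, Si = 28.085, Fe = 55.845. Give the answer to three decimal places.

2.002 Si apfu

2.13 wt% MgO ÷ 40.304 g/mol = 0.05285 mol, giving 0.05285 Mg and 0.05285 O.
25.90 wt% FeO ÷ 71.844 g/mol = 0.36050 mol, giving 0.36050 Fe and 0.36050 O.
22.74 wt% CaO ÷ 56.077 g/mol = 0.40551 mol, giving 0.40551 Ca and 0.40551 O.
49.33 wt% SiO2 ÷ 60.083 g/mol = 0.82103 mol, giving 0.82103 Si and 1.64206 O.
Oxygen sums to 2.46092; scaling by 6/2.46092 = 2.43811 puts the formula on 6 O.
Si: 0.82103 × 2.43811 = 2.002 atoms per formula unit.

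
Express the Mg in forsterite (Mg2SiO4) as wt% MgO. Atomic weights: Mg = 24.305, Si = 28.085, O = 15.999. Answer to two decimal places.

Molar mass of Mg2SiO4 = 2*24.305 + 1*28.085 + 4*15.999 = 140.691 g/mol.
Each formula unit contains 2 Mg, equivalent to 2/1 = 2.0000 mol MgO.
M(MgO) = 1×24.305 + 1×15.999 = 40.304 g/mol.
Mass of MgO per formula unit = 2.0000 × 40.304 = 80.608 g.
MgO wt% = 80.608 / 140.691 × 100 = 57.29%.

57.29 wt%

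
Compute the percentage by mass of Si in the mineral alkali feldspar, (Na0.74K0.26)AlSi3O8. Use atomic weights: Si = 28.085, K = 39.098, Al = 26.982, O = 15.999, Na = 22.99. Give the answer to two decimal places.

31.63 wt%

Molar mass of (Na0.74K0.26)AlSi3O8: 0.74*22.99 + 0.26*39.098 + 1*26.982 + 3*28.085 + 8*15.999 = 266.407 g/mol.
Mass of Si per formula unit: 3 × 28.085 = 84.255 g.
Weight fraction Si = 84.255 / 266.407 = 0.3163.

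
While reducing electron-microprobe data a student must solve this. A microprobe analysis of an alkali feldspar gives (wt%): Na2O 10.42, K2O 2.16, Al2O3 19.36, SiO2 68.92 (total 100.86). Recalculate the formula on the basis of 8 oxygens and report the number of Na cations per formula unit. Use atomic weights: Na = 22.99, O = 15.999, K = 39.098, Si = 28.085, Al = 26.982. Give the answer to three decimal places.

0.881 Na apfu

Na2O: 10.42/61.979 = 0.16812 mol → 0.33624 mol Na, 0.16812 mol O.
K2O: 2.16/94.195 = 0.02293 mol → 0.04586 mol K, 0.02293 mol O.
Al2O3: 19.36/101.961 = 0.18988 mol → 0.37976 mol Al, 0.56964 mol O.
SiO2: 68.92/60.083 = 1.14708 mol → 1.14708 mol Si, 2.29416 mol O.
Total oxygen = 3.05485 mol. Normalization factor = 8/3.05485 = 2.61879.
Na per 8 O = 0.33624 × 2.61879 = 0.881.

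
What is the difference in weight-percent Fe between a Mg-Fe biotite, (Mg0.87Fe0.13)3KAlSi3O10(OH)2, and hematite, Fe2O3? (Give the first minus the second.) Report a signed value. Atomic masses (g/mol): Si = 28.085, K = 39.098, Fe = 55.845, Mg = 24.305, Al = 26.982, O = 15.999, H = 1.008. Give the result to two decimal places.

-64.87 percentage points

First mineral: 21.780 g Fe in 429.555 g formula = 5.07 wt% Fe.
Second mineral: 111.690 g Fe in 159.687 g formula = 69.94 wt% Fe.
5.07% − 69.94% gives a difference of -64.87 percentage points.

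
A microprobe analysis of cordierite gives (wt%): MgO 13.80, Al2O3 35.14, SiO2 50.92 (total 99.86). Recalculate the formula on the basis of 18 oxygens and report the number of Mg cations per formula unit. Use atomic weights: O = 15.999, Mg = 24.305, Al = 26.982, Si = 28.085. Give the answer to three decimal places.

MgO (M=40.304): mol = 0.34240; Mg = 0.34240, O = 0.34240.
Al2O3 (M=101.961): mol = 0.34464; Al = 0.68928, O = 1.03392.
SiO2 (M=60.083): mol = 0.84749; Si = 0.84749, O = 1.69498.
ΣO = 3.07130; factor = 18/ΣO = 5.86071.
Mg apfu = 0.34240 × 5.86071 = 2.007.

2.007 Mg apfu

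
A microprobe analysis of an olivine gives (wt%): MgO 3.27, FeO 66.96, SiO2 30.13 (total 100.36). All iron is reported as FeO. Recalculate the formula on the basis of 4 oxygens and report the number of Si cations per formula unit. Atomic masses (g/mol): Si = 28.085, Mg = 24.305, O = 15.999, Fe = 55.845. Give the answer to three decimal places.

3.27 wt% MgO ÷ 40.304 g/mol = 0.08113 mol, giving 0.08113 Mg and 0.08113 O.
66.96 wt% FeO ÷ 71.844 g/mol = 0.93202 mol, giving 0.93202 Fe and 0.93202 O.
30.13 wt% SiO2 ÷ 60.083 g/mol = 0.50147 mol, giving 0.50147 Si and 1.00294 O.
Oxygen sums to 2.01609; scaling by 4/2.01609 = 1.98404 puts the formula on 4 O.
Si: 0.50147 × 1.98404 = 0.995 atoms per formula unit.

0.995 Si apfu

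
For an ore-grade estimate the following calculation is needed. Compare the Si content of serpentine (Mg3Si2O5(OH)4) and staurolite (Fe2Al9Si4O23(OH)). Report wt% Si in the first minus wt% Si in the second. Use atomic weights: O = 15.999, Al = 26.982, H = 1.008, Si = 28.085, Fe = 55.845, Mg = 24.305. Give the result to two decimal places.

M(Mg3Si2O5(OH)4) = 277.108 g/mol, so wt% Si = 56.170/277.108 × 100 = 20.27%.
M(Fe2Al9Si4O23(OH)) = 851.852 g/mol, so wt% Si = 112.340/851.852 × 100 = 13.19%.
20.27 − 13.19 = 7.08 pp.

7.08 percentage points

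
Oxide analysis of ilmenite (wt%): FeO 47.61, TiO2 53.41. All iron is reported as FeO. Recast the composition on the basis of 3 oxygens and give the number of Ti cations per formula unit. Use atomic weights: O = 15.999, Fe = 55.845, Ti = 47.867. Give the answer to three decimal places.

FeO: 47.61/71.844 = 0.66269 mol → 0.66269 mol Fe, 0.66269 mol O.
TiO2: 53.41/79.865 = 0.66875 mol → 0.66875 mol Ti, 1.33750 mol O.
Total oxygen = 2.00019 mol. Normalization factor = 3/2.00019 = 1.49986.
Ti per 3 O = 0.66875 × 1.49986 = 1.003.

1.003 Ti apfu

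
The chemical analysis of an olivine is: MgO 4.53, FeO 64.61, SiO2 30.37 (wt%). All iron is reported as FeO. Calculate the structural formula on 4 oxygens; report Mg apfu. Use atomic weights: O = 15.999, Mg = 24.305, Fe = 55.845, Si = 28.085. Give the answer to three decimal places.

0.222 Mg apfu

MgO: 4.53/40.304 = 0.11240 mol → 0.11240 mol Mg, 0.11240 mol O.
FeO: 64.61/71.844 = 0.89931 mol → 0.89931 mol Fe, 0.89931 mol O.
SiO2: 30.37/60.083 = 0.50547 mol → 0.50547 mol Si, 1.01094 mol O.
Total oxygen = 2.02265 mol. Normalization factor = 4/2.02265 = 1.97760.
Mg per 4 O = 0.11240 × 1.97760 = 0.222.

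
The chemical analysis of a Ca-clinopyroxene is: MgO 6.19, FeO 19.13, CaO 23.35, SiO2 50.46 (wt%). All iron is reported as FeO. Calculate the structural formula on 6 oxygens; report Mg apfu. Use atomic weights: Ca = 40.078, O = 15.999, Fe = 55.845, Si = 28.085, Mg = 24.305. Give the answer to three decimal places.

MgO: 6.19/40.304 = 0.15358 mol → 0.15358 mol Mg, 0.15358 mol O.
FeO: 19.13/71.844 = 0.26627 mol → 0.26627 mol Fe, 0.26627 mol O.
CaO: 23.35/56.077 = 0.41639 mol → 0.41639 mol Ca, 0.41639 mol O.
SiO2: 50.46/60.083 = 0.83984 mol → 0.83984 mol Si, 1.67968 mol O.
Total oxygen = 2.51592 mol. Normalization factor = 6/2.51592 = 2.38481.
Mg per 6 O = 0.15358 × 2.38481 = 0.366.

0.366 Mg apfu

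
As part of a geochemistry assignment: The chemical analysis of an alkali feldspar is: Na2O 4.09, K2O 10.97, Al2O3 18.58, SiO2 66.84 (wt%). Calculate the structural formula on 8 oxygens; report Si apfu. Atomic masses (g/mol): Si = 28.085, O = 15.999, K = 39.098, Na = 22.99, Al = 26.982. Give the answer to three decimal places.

Na2O (M=61.979): mol = 0.06599; Na = 0.13198, O = 0.06599.
K2O (M=94.195): mol = 0.11646; K = 0.23292, O = 0.11646.
Al2O3 (M=101.961): mol = 0.18223; Al = 0.36446, O = 0.54669.
SiO2 (M=60.083): mol = 1.11246; Si = 1.11246, O = 2.22492.
ΣO = 2.95406; factor = 8/ΣO = 2.70814.
Si apfu = 1.11246 × 2.70814 = 3.013.

3.013 Si apfu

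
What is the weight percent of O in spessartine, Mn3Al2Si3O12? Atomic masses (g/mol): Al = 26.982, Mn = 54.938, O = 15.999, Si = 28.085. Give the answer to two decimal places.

M(Mn3Al2Si3O12) = 495.021 g/mol.
O contributes 12 × 15.999 = 191.988 g per mole.
191.988/495.021 = 0.3878 → 38.78%.

38.78 wt%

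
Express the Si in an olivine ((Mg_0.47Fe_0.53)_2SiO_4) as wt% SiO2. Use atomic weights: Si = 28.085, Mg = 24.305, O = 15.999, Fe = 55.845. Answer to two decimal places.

34.51 wt%

M((Mg_0.47Fe_0.53)_2SiO_4) = 174.123 g/mol; M(SiO2) = 60.083 g/mol.
Moles SiO2 per formula unit = 1 Si ÷ 1 = 1.0000.
SiO2 fraction = (1.0000 × 60.083) / 174.123 = 60.083/174.123 = 0.3451.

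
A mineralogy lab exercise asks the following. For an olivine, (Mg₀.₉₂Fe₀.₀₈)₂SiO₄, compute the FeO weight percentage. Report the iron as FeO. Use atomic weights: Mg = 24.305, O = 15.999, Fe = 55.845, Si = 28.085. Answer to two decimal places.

7.89 wt%

Formula mass = 145.737 g/mol.
0.16 Fe → 0.1600 mol FeO per formula unit; M(FeO) = 71.844, so FeO mass = 11.495 g.
11.495/145.737 × 100 = 7.89 wt%.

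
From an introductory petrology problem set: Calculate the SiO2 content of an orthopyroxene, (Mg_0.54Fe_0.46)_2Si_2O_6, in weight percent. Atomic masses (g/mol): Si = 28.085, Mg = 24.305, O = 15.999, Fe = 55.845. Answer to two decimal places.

52.29 wt%

M((Mg_0.54Fe_0.46)_2Si_2O_6) = 229.791 g/mol; M(SiO2) = 60.083 g/mol.
Moles SiO2 per formula unit = 2 Si ÷ 1 = 2.0000.
SiO2 fraction = (2.0000 × 60.083) / 229.791 = 120.166/229.791 = 0.5229.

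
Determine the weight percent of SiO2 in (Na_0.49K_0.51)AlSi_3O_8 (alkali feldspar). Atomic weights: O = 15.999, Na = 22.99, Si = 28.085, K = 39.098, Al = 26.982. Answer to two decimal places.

66.65 wt%

Formula mass = 270.434 g/mol.
3 Si → 3.0000 mol SiO2 per formula unit; M(SiO2) = 60.083, so SiO2 mass = 180.249 g.
180.249/270.434 × 100 = 66.65 wt%.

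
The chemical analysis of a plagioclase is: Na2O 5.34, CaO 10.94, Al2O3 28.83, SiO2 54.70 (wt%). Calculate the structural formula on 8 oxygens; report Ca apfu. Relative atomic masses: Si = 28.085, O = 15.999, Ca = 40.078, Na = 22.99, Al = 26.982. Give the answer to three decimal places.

0.529 Ca apfu

Na2O: 5.34/61.979 = 0.08616 mol → 0.17232 mol Na, 0.08616 mol O.
CaO: 10.94/56.077 = 0.19509 mol → 0.19509 mol Ca, 0.19509 mol O.
Al2O3: 28.83/101.961 = 0.28276 mol → 0.56552 mol Al, 0.84828 mol O.
SiO2: 54.70/60.083 = 0.91041 mol → 0.91041 mol Si, 1.82082 mol O.
Total oxygen = 2.95035 mol. Normalization factor = 8/2.95035 = 2.71154.
Ca per 8 O = 0.19509 × 2.71154 = 0.529.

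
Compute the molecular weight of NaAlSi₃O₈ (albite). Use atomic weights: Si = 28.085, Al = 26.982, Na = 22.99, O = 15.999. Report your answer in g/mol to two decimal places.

262.22 g/mol

Na: 1 × 22.99 = 22.9900
Al: 1 × 26.982 = 26.9820
Si: 3 × 28.085 = 84.2550
O: 8 × 15.999 = 127.9920
Summing the contributions gives the formula mass.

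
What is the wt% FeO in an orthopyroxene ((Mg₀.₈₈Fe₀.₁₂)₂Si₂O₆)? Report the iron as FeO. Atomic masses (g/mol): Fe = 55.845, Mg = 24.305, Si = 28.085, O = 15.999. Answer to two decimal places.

M((Mg₀.₈₈Fe₀.₁₂)₂Si₂O₆) = 208.344 g/mol; M(FeO) = 71.844 g/mol.
Moles FeO per formula unit = 0.24 Fe ÷ 1 = 0.2400.
FeO fraction = (0.2400 × 71.844) / 208.344 = 17.243/208.344 = 0.0828.

8.28 wt%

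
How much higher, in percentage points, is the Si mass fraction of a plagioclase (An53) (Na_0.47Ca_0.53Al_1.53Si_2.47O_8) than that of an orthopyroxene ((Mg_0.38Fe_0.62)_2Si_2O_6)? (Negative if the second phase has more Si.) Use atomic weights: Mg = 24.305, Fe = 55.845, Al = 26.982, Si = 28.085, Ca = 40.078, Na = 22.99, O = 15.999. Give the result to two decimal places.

M(Na_0.47Ca_0.53Al_1.53Si_2.47O_8) = 270.691 g/mol, so wt% Si = 69.370/270.691 × 100 = 25.63%.
M((Mg_0.38Fe_0.62)_2Si_2O_6) = 239.884 g/mol, so wt% Si = 56.170/239.884 × 100 = 23.42%.
25.63 − 23.42 = 2.21 pp.

2.21 percentage points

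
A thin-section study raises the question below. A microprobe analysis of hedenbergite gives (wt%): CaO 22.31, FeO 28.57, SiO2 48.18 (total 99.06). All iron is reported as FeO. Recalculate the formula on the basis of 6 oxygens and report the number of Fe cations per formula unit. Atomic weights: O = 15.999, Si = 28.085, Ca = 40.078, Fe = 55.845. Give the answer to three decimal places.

0.994 Fe apfu

22.31 wt% CaO ÷ 56.077 g/mol = 0.39785 mol, giving 0.39785 Ca and 0.39785 O.
28.57 wt% FeO ÷ 71.844 g/mol = 0.39767 mol, giving 0.39767 Fe and 0.39767 O.
48.18 wt% SiO2 ÷ 60.083 g/mol = 0.80189 mol, giving 0.80189 Si and 1.60378 O.
Oxygen sums to 2.39930; scaling by 6/2.39930 = 2.50073 puts the formula on 6 O.
Fe: 0.39767 × 2.50073 = 0.994 atoms per formula unit.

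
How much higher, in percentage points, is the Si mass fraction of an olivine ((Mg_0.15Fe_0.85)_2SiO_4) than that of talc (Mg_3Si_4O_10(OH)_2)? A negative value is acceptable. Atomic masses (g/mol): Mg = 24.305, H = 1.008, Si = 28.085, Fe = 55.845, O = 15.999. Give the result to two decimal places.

Si in (Mg_0.15Fe_0.85)_2SiO_4: molar mass 194.309 g/mol; 1×28.085 = 28.085 g → 14.45 wt%.
Si in Mg_3Si_4O_10(OH)_2: molar mass 379.259 g/mol; 4×28.085 = 112.340 g → 29.62 wt%.
Difference = 14.45 − 29.62 = -15.17 percentage points.

-15.17 percentage points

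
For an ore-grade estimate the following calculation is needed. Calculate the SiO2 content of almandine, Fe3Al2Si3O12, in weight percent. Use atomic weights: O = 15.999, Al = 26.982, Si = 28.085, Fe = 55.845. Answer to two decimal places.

36.21 wt%

Formula mass = 497.742 g/mol.
3 Si → 3.0000 mol SiO2 per formula unit; M(SiO2) = 60.083, so SiO2 mass = 180.249 g.
180.249/497.742 × 100 = 36.21 wt%.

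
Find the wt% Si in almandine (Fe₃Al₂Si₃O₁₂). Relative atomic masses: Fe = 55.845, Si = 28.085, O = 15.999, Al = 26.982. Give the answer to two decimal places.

M(Fe₃Al₂Si₃O₁₂) = 497.742 g/mol.
Si contributes 3 × 28.085 = 84.255 g per mole.
84.255/497.742 = 0.1693 → 16.93%.

16.93 weight percent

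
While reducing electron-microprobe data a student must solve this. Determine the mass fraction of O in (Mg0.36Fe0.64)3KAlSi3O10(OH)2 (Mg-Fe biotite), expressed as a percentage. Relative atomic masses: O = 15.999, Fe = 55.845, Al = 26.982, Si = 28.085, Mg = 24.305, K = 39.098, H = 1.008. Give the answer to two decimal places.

Formula mass = 1.08*24.305 + 1.92*55.845 + 1*39.098 + 1*26.982 + 3*28.085 + 12*15.999 + 2*1.008 = 477.811 g/mol, of which 191.988 g is O.
So O makes up 191.988/477.811 = 0.4018 of the mass, i.e. 40.18%.

40.18 wt%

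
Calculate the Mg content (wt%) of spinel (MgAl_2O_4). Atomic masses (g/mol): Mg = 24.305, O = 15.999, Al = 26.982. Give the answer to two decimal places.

17.08 wt%

Formula mass = 1×24.305 + 2×26.982 + 4×15.999 = 142.265 g/mol, of which 24.305 g is Mg.
So Mg makes up 24.305/142.265 = 0.1708 of the mass, i.e. 17.08%.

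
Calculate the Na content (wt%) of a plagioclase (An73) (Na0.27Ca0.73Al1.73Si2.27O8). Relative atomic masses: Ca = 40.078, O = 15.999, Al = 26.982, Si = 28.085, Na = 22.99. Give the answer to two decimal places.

2.27 wt%

Formula mass = 0.27×22.99 + 0.73×40.078 + 1.73×26.982 + 2.27×28.085 + 8×15.999 = 273.888 g/mol, of which 6.207 g is Na.
So Na makes up 6.207/273.888 = 0.0227 of the mass, i.e. 2.27%.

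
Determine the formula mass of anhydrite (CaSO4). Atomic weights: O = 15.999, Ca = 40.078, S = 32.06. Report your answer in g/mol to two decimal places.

Ca: 1 × 40.078 = 40.0780
S: 1 × 32.06 = 32.0600
O: 4 × 15.999 = 63.9960
Summing the contributions gives the formula mass.

136.13 g/mol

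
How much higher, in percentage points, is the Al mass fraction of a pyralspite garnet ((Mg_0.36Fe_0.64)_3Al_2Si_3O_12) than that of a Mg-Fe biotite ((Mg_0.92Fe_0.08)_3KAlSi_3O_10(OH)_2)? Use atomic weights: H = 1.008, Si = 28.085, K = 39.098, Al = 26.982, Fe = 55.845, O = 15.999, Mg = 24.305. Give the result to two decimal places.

M((Mg_0.36Fe_0.64)_3Al_2Si_3O_12) = 463.679 g/mol, so wt% Al = 53.964/463.679 × 100 = 11.64%.
M((Mg_0.92Fe_0.08)_3KAlSi_3O_10(OH)_2) = 424.824 g/mol, so wt% Al = 26.982/424.824 × 100 = 6.35%.
11.64 − 6.35 = 5.29 pp.

5.29 percentage points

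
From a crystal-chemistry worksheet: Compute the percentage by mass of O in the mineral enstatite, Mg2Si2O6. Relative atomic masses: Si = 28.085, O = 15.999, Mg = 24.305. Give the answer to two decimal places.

47.81 mass %

Molar mass of Mg2Si2O6: 2*24.305 + 2*28.085 + 6*15.999 = 200.774 g/mol.
Mass of O per formula unit: 6 × 15.999 = 95.994 g.
Weight fraction O = 95.994 / 200.774 = 0.4781.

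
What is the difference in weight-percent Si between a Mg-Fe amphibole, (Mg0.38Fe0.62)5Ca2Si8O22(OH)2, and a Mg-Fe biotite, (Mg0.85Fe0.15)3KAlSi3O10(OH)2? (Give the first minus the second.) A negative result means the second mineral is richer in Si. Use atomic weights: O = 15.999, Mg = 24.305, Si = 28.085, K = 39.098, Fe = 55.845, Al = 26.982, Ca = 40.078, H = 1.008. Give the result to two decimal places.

M((Mg0.38Fe0.62)5Ca2Si8O22(OH)2) = 910.127 g/mol, so wt% Si = 224.680/910.127 × 100 = 24.69%.
M((Mg0.85Fe0.15)3KAlSi3O10(OH)2) = 431.447 g/mol, so wt% Si = 84.255/431.447 × 100 = 19.53%.
24.69 − 19.53 = 5.16 pp.

5.16 percentage points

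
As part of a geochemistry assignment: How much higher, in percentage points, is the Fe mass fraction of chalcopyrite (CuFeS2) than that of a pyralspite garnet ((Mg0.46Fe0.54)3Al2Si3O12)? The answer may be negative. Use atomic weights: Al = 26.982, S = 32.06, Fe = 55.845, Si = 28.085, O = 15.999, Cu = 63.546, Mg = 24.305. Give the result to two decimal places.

M(CuFeS2) = 183.511 g/mol, so wt% Fe = 55.845/183.511 × 100 = 30.43%.
M((Mg0.46Fe0.54)3Al2Si3O12) = 454.217 g/mol, so wt% Fe = 90.469/454.217 × 100 = 19.92%.
30.43 − 19.92 = 10.51 pp.

10.51 percentage points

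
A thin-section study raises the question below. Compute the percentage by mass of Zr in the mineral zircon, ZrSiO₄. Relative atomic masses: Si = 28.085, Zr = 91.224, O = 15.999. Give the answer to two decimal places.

M(ZrSiO₄) = 183.305 g/mol.
Zr contributes 1 × 91.224 = 91.224 g per mole.
91.224/183.305 = 0.4977 → 49.77%.

49.77 weight percent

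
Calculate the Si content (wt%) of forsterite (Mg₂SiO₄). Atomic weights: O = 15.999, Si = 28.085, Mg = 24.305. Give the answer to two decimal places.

Formula mass = 2×24.305 + 1×28.085 + 4×15.999 = 140.691 g/mol, of which 28.085 g is Si.
So Si makes up 28.085/140.691 = 0.1996 of the mass, i.e. 19.96%.

19.96 wt%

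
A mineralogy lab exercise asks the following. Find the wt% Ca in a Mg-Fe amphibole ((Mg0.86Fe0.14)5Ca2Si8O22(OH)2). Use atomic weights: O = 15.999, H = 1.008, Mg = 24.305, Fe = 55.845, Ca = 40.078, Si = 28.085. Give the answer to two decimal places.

9.61 weight percent

M((Mg0.86Fe0.14)5Ca2Si8O22(OH)2) = 834.431 g/mol.
Ca contributes 2 × 40.078 = 80.156 g per mole.
80.156/834.431 = 0.0961 → 9.61%.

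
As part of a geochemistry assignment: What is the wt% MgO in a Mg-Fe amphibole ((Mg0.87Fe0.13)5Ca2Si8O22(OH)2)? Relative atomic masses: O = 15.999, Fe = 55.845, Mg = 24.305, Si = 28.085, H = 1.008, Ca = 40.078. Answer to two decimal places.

21.05 wt%

Formula mass = 832.854 g/mol.
4.35 Mg → 4.3500 mol MgO per formula unit; M(MgO) = 40.304, so MgO mass = 175.322 g.
175.322/832.854 × 100 = 21.05 wt%.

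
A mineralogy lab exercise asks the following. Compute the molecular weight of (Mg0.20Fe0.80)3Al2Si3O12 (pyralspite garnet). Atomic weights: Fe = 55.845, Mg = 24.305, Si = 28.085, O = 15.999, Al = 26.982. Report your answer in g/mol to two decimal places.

Mg: 0.60 × 24.305 = 14.5830
Fe: 2.40 × 55.845 = 134.0280
Al: 2 × 26.982 = 53.9640
Si: 3 × 28.085 = 84.2550
O: 12 × 15.999 = 191.9880
Summing the contributions gives the formula mass.

478.82 g/mol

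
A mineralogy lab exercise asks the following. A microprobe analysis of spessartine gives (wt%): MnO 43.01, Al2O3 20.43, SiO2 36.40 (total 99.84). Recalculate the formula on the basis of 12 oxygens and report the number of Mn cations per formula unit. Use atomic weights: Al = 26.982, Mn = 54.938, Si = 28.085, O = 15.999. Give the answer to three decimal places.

3.008 Mn apfu

MnO: 43.01/70.937 = 0.60631 mol → 0.60631 mol Mn, 0.60631 mol O.
Al2O3: 20.43/101.961 = 0.20037 mol → 0.40074 mol Al, 0.60111 mol O.
SiO2: 36.40/60.083 = 0.60583 mol → 0.60583 mol Si, 1.21166 mol O.
Total oxygen = 2.41908 mol. Normalization factor = 12/2.41908 = 4.96056.
Mn per 12 O = 0.60631 × 4.96056 = 3.008.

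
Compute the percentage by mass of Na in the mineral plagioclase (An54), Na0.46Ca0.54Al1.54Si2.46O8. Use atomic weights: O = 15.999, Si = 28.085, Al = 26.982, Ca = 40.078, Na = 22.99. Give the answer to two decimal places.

M(Na0.46Ca0.54Al1.54Si2.46O8) = 270.851 g/mol.
Na contributes 0.46 × 22.99 = 10.575 g per mole.
10.575/270.851 = 0.0390 → 3.90%.

3.90 weight percent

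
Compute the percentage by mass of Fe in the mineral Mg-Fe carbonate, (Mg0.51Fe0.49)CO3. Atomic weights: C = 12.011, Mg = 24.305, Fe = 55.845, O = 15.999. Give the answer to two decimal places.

Molar mass of (Mg0.51Fe0.49)CO3: 0.51×24.305 + 0.49×55.845 + 1×12.011 + 3×15.999 = 99.768 g/mol.
Mass of Fe per formula unit: 0.49 × 55.845 = 27.364 g.
Weight fraction Fe = 27.364 / 99.768 = 0.2743.

27.43 mass %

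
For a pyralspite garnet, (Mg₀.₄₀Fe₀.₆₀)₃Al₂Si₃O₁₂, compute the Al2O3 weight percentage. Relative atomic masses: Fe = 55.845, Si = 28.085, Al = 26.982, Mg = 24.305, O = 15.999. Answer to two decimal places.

Molar mass of (Mg₀.₄₀Fe₀.₆₀)₃Al₂Si₃O₁₂ = 1.20×24.305 + 1.80×55.845 + 2×26.982 + 3×28.085 + 12×15.999 = 459.894 g/mol.
Each formula unit contains 2 Al, equivalent to 2/2 = 1.0000 mol Al2O3.
M(Al2O3) = 2×26.982 + 3×15.999 = 101.961 g/mol.
Mass of Al2O3 per formula unit = 1.0000 × 101.961 = 101.961 g.
Al2O3 wt% = 101.961 / 459.894 × 100 = 22.17%.

22.17 wt%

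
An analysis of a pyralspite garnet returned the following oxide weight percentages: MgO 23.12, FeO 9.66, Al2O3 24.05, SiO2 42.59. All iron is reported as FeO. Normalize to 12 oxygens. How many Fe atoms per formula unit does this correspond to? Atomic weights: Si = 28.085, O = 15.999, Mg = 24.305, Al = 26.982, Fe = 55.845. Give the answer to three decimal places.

0.569 Fe apfu

MgO: 23.12/40.304 = 0.57364 mol → 0.57364 mol Mg, 0.57364 mol O.
FeO: 9.66/71.844 = 0.13446 mol → 0.13446 mol Fe, 0.13446 mol O.
Al2O3: 24.05/101.961 = 0.23587 mol → 0.47174 mol Al, 0.70761 mol O.
SiO2: 42.59/60.083 = 0.70885 mol → 0.70885 mol Si, 1.41770 mol O.
Total oxygen = 2.83341 mol. Normalization factor = 12/2.83341 = 4.23518.
Fe per 12 O = 0.13446 × 4.23518 = 0.569.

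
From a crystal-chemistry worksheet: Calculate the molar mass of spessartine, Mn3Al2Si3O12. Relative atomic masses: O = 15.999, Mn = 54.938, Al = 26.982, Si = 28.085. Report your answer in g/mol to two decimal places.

495.02 g/mol

M = 3×54.938 + 2×26.982 + 3×28.085 + 12×15.999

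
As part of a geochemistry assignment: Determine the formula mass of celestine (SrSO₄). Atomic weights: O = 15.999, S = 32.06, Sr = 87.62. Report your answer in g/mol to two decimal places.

183.68 g/mol

Sr: 1 × 87.62 = 87.6200
S: 1 × 32.06 = 32.0600
O: 4 × 15.999 = 63.9960
Summing the contributions gives the formula mass.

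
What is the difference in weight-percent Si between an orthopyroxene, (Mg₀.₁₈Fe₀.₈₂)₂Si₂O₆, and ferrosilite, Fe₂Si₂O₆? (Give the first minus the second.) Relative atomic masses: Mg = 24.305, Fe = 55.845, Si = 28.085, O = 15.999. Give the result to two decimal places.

First mineral: 56.170 g Si in 252.500 g formula = 22.25 wt% Si.
Second mineral: 56.170 g Si in 263.854 g formula = 21.29 wt% Si.
22.25% − 21.29% gives a difference of 0.96 percentage points.

0.96 percentage points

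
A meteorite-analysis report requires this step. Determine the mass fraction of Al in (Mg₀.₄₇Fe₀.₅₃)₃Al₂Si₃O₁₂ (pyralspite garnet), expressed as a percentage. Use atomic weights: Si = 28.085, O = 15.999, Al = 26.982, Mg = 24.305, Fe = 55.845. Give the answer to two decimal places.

11.91 wt%

M((Mg₀.₄₇Fe₀.₅₃)₃Al₂Si₃O₁₂) = 453.271 g/mol.
Al contributes 2 × 26.982 = 53.964 g per mole.
53.964/453.271 = 0.1191 → 11.91%.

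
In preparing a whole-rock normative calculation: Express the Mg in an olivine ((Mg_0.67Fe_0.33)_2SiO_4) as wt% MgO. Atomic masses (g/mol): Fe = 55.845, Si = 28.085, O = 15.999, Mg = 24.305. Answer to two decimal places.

Molar mass of (Mg_0.67Fe_0.33)_2SiO_4 = 1.34×24.305 + 0.66×55.845 + 1×28.085 + 4×15.999 = 161.507 g/mol.
Each formula unit contains 1.34 Mg, equivalent to 1.34/1 = 1.3400 mol MgO.
M(MgO) = 1×24.305 + 1×15.999 = 40.304 g/mol.
Mass of MgO per formula unit = 1.3400 × 40.304 = 54.007 g.
MgO wt% = 54.007 / 161.507 × 100 = 33.44%.

33.44 wt%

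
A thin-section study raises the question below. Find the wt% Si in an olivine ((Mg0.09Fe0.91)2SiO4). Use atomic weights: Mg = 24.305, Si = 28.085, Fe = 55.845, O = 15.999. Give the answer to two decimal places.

M((Mg0.09Fe0.91)2SiO4) = 198.094 g/mol.
Si contributes 1 × 28.085 = 28.085 g per mole.
28.085/198.094 = 0.1418 → 14.18%.

14.18 weight percent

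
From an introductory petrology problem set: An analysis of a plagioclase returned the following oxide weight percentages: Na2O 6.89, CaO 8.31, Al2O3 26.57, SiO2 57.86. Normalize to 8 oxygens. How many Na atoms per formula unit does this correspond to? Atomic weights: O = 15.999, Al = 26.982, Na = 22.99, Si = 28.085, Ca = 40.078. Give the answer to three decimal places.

0.599 Na apfu

Na2O: 6.89/61.979 = 0.11117 mol → 0.22234 mol Na, 0.11117 mol O.
CaO: 8.31/56.077 = 0.14819 mol → 0.14819 mol Ca, 0.14819 mol O.
Al2O3: 26.57/101.961 = 0.26059 mol → 0.52118 mol Al, 0.78177 mol O.
SiO2: 57.86/60.083 = 0.96300 mol → 0.96300 mol Si, 1.92600 mol O.
Total oxygen = 2.96713 mol. Normalization factor = 8/2.96713 = 2.69621.
Na per 8 O = 0.22234 × 2.69621 = 0.599.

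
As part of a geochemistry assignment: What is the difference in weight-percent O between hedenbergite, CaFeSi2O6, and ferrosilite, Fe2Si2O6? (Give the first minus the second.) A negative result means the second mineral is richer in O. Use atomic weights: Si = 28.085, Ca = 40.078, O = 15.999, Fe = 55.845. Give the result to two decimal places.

2.31 percentage points

O in CaFeSi2O6: molar mass 248.087 g/mol; 6×15.999 = 95.994 g → 38.69 wt%.
O in Fe2Si2O6: molar mass 263.854 g/mol; 6×15.999 = 95.994 g → 36.38 wt%.
Difference = 38.69 − 36.38 = 2.31 percentage points.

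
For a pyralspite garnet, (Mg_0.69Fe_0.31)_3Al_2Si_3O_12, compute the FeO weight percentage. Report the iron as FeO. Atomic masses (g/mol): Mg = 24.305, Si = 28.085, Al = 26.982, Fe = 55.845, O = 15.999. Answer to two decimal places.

M((Mg_0.69Fe_0.31)_3Al_2Si_3O_12) = 432.454 g/mol; M(FeO) = 71.844 g/mol.
Moles FeO per formula unit = 0.93 Fe ÷ 1 = 0.9300.
FeO fraction = (0.9300 × 71.844) / 432.454 = 66.815/432.454 = 0.1545.

15.45 wt%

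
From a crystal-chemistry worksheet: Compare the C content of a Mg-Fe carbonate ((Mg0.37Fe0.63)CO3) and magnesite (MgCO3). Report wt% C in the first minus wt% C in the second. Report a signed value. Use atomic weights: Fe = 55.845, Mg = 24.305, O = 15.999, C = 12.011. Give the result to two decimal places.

-2.72 percentage points

M((Mg0.37Fe0.63)CO3) = 104.183 g/mol, so wt% C = 12.011/104.183 × 100 = 11.53%.
M(MgCO3) = 84.313 g/mol, so wt% C = 12.011/84.313 × 100 = 14.25%.
11.53 − 14.25 = -2.72 pp.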